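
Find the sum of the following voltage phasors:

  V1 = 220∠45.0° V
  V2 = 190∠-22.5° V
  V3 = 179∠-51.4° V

Step 1 — Convert each phasor to rectangular form:
  V1 = 220·(cos(45.0°) + j·sin(45.0°)) = 155.6 + j155.6 V
  V2 = 190·(cos(-22.5°) + j·sin(-22.5°)) = 175.5 - j72.71 V
  V3 = 179·(cos(-51.4°) + j·sin(-51.4°)) = 111.7 - j139.9 V
Step 2 — Sum components: V_total = 442.8 - j57.04 V.
Step 3 — Convert to polar: |V_total| = 446.4 V, ∠V_total = -7.3°.

V_total = 446.4∠-7.3° V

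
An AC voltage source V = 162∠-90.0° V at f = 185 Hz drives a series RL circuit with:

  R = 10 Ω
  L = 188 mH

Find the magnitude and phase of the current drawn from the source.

Step 1 — Angular frequency: ω = 2π·f = 2π·185 = 1162 rad/s.
Step 2 — Component impedances:
  R: Z = R = 10 Ω
  L: Z = jωL = j·1162·0.188 = 0 + j218.5 Ω
Step 3 — Series combination: Z_total = R + L = 10 + j218.5 Ω = 218.8∠87.4° Ω.
Step 4 — Source phasor: V = 162∠-90.0° V = 0 - j162 V.
Step 5 — Ohm's law: I = V / Z_total = (0 - j162) / (10 + j218.5) = -0.7398 - j0.03385 A.
Step 6 — Convert to polar: |I| = 0.7405 A, ∠I = -177.4°.

I = 0.7405∠-177.4° A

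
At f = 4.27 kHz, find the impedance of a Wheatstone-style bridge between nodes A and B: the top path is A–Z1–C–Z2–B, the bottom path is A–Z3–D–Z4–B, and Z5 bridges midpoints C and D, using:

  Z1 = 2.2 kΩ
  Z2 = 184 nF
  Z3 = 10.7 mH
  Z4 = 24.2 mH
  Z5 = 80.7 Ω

Step 1 — Angular frequency: ω = 2π·f = 2π·4270 = 2.683e+04 rad/s.
Step 2 — Component impedances:
  Z1: Z = R = 2200 Ω
  Z2: Z = 1/(jωC) = -j/(ω·C) = 0 - j202.6 Ω
  Z3: Z = jωL = j·2.683e+04·0.0107 = 0 + j287.1 Ω
  Z4: Z = jωL = j·2.683e+04·0.0242 = 0 + j649.3 Ω
  Z5: Z = R = 80.7 Ω
Step 3 — Bridge requires nodal analysis (the Z5 bridge couples midpoints C and D, so the two paths cannot be reduced to a simple series/parallel combination). Setting node B to ground and injecting 1 A at node A, the 3-node admittance system at A, C, D solves to V_A = Z_AB = 196.4 - j12.34 Ω = 196.8∠-3.6° Ω.

Z = 196.4 - j12.34 Ω = 196.8∠-3.6° Ω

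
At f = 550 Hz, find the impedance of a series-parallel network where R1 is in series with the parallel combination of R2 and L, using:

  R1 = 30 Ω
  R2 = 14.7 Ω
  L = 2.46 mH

Step 1 — Angular frequency: ω = 2π·f = 2π·550 = 3456 rad/s.
Step 2 — Component impedances:
  R1: Z = R = 30 Ω
  R2: Z = R = 14.7 Ω
  L: Z = jωL = j·3456·0.00246 = 0 + j8.501 Ω
Step 3 — Parallel branch: R2 || L = 1/(1/R2 + 1/L) = 3.684 + j6.371 Ω.
Step 4 — Series with R1: Z_total = R1 + (R2 || L) = 33.68 + j6.371 Ω = 34.28∠10.7° Ω.

Z = 33.68 + j6.371 Ω = 34.28∠10.7° Ω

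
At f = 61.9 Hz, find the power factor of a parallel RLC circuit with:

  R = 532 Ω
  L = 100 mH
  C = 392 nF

Step 1 — Angular frequency: ω = 2π·f = 2π·61.9 = 388.9 rad/s.
Step 2 — Component impedances:
  R: Z = R = 532 Ω
  L: Z = jωL = j·388.9·0.1 = 0 + j38.89 Ω
  C: Z = 1/(jωC) = -j/(ω·C) = 0 - j6559 Ω
Step 3 — Parallel combination: 1/Z_total = 1/R + 1/L + 1/C; Z_total = 2.862 + j38.91 Ω = 39.02∠85.8° Ω.
Step 4 — Power factor: PF = cos(φ) = Re(Z)/|Z| = 2.8619/39.02 = 0.07334.
Step 5 — Type: Im(Z) = 38.91 ⇒ lagging (phase φ = 85.8°).

PF = 0.07334 (lagging, φ = 85.8°)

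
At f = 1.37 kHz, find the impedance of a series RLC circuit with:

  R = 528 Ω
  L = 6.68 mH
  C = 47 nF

Step 1 — Angular frequency: ω = 2π·f = 2π·1370 = 8608 rad/s.
Step 2 — Component impedances:
  R: Z = R = 528 Ω
  L: Z = jωL = j·8608·0.00668 = 0 + j57.5 Ω
  C: Z = 1/(jωC) = -j/(ω·C) = 0 - j2472 Ω
Step 3 — Series combination: Z_total = R + L + C = 528 - j2414 Ω = 2471∠-77.7° Ω.

Z = 528 - j2414 Ω = 2471∠-77.7° Ω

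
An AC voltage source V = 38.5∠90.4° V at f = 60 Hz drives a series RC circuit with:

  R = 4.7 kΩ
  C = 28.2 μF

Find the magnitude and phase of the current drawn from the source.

Step 1 — Angular frequency: ω = 2π·f = 2π·60 = 377 rad/s.
Step 2 — Component impedances:
  R: Z = R = 4700 Ω
  C: Z = 1/(jωC) = -j/(ω·C) = 0 - j94.06 Ω
Step 3 — Series combination: Z_total = R + C = 4700 - j94.06 Ω = 4701∠-1.1° Ω.
Step 4 — Source phasor: V = 38.5∠90.4° V = -0.2688 + j38.5 V.
Step 5 — Ohm's law: I = V / Z_total = (-0.2688 + j38.5) / (4700 - j94.06) = -0.000221 + j0.008187 A.
Step 6 — Convert to polar: |I| = 0.00819 A, ∠I = 91.5°.

I = 0.00819∠91.5° A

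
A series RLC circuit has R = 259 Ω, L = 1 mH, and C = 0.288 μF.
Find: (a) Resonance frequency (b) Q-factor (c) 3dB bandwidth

Step 1 — Resonance condition Im(Z)=0 gives ω₀ = 1/√(LC).
Step 2 — ω₀ = 1/√(0.001·2.88e-07) = 5.893e+04 rad/s.
Step 3 — f₀ = ω₀/(2π) = 9378 Hz.
Step 4 — Series Q: Q = ω₀L/R = 5.893e+04·0.001/259 = 0.2275.
Step 5 — 3dB bandwidth: Δω = ω₀/Q = 2.59e+05 rad/s; BW = Δω/(2π) = 4.122e+04 Hz.

(a) f₀ = 9378 Hz  (b) Q = 0.2275  (c) BW = 4.122e+04 Hz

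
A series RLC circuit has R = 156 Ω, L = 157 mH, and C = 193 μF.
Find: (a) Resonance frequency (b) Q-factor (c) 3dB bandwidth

Step 1 — Resonance: ω₀ = 1/√(LC) = 1/√(0.157·0.000193) = 181.7 rad/s.
Step 2 — f₀ = ω₀/(2π) = 28.91 Hz.
Step 3 — Series Q: Q = ω₀L/R = 181.7·0.157/156 = 0.1828.
Step 4 — Bandwidth: Δω = ω₀/Q = 993.6 rad/s; BW = Δω/(2π) = 158.1 Hz.

(a) f₀ = 28.91 Hz  (b) Q = 0.1828  (c) BW = 158.1 Hz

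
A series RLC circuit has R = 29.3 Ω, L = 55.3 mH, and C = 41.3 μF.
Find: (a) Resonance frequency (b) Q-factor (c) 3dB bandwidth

Step 1 — Resonance condition Im(Z)=0 gives ω₀ = 1/√(LC).
Step 2 — ω₀ = 1/√(0.0553·4.13e-05) = 661.7 rad/s.
Step 3 — f₀ = ω₀/(2π) = 105.3 Hz.
Step 4 — Series Q: Q = ω₀L/R = 661.7·0.0553/29.3 = 1.249.
Step 5 — 3dB bandwidth: Δω = ω₀/Q = 529.8 rad/s; BW = Δω/(2π) = 84.33 Hz.

(a) f₀ = 105.3 Hz  (b) Q = 1.249  (c) BW = 84.33 Hz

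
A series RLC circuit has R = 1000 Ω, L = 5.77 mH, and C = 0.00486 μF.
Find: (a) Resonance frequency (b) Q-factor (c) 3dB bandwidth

Step 1 — Resonance condition Im(Z)=0 gives ω₀ = 1/√(LC).
Step 2 — ω₀ = 1/√(0.00577·4.86e-09) = 1.888e+05 rad/s.
Step 3 — f₀ = ω₀/(2π) = 3.005e+04 Hz.
Step 4 — Series Q: Q = ω₀L/R = 1.888e+05·0.00577/1000 = 1.09.
Step 5 — 3dB bandwidth: Δω = ω₀/Q = 1.733e+05 rad/s; BW = Δω/(2π) = 2.758e+04 Hz.

(a) f₀ = 3.005e+04 Hz  (b) Q = 1.09  (c) BW = 2.758e+04 Hz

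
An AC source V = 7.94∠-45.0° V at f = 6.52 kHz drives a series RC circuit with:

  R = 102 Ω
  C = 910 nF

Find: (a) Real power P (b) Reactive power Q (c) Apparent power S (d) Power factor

Step 1 — Angular frequency: ω = 2π·f = 2π·6520 = 4.097e+04 rad/s.
Step 2 — Component impedances:
  R: Z = R = 102 Ω
  C: Z = 1/(jωC) = -j/(ω·C) = 0 - j26.82 Ω
Step 3 — Series combination: Z_total = R + C = 102 - j26.82 Ω = 105.5∠-14.7° Ω.
Step 4 — Source phasor: V = 7.94∠-45.0° V = 5.614 - j5.614 V.
Step 5 — Current: I = V / Z = 0.06502 - j0.03794 A = 0.07528∠-30.3° A.
Step 6 — Complex power: S = V·I* = 0.5781 - j0.152 VA.
Step 7 — Real power: P = Re(S) = 0.5781 W.
Step 8 — Reactive power: Q = Im(S) = -0.152 VAR.
Step 9 — Apparent power: |S| = 0.5977 VA.
Step 10 — Power factor: PF = P/|S| = 0.9671 (leading).

(a) P = 0.5781 W  (b) Q = -0.152 VAR  (c) S = 0.5977 VA  (d) PF = 0.9671 (leading)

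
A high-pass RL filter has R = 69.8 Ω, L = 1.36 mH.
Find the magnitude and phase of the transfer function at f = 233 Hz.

Step 1 — Angular frequency: ω = 2π·233 = 1464 rad/s.
Step 2 — Transfer function: H(jω) = jωL/(R + jωL).
Step 3 — Numerator jωL = j·1.991; denominator R + jωL = 69.8 + j1.991.
Step 4 — H = 0.000813 + j0.0285.
Step 5 — Magnitude: |H| = 0.02851 (-30.9 dB); phase: φ = 88.4°.

|H| = 0.02851 (-30.9 dB), φ = 88.4°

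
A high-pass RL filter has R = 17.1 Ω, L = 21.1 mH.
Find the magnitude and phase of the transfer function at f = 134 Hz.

Step 1 — Angular frequency: ω = 2π·134 = 841.9 rad/s.
Step 2 — Transfer function: H(jω) = jωL/(R + jωL).
Step 3 — Numerator jωL = j·17.77; denominator R + jωL = 17.1 + j17.77.
Step 4 — H = 0.5191 + j0.4996.
Step 5 — Magnitude: |H| = 0.7205 (-2.8 dB); phase: φ = 43.9°.

|H| = 0.7205 (-2.8 dB), φ = 43.9°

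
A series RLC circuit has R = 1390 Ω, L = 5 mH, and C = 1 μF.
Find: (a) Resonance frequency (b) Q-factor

Step 1 — Resonance condition Im(Z)=0 gives ω₀ = 1/√(LC).
Step 2 — ω₀ = 1/√(0.005·1e-06) = 1.414e+04 rad/s.
Step 3 — f₀ = ω₀/(2π) = 2251 Hz.
Step 4 — Series Q: Q = ω₀L/R = 1.414e+04·0.005/1390 = 0.05087.

(a) f₀ = 2251 Hz  (b) Q = 0.05087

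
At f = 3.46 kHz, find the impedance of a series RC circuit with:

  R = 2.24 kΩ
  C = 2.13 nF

Step 1 — Angular frequency: ω = 2π·f = 2π·3460 = 2.174e+04 rad/s.
Step 2 — Component impedances:
  R: Z = R = 2240 Ω
  C: Z = 1/(jωC) = -j/(ω·C) = 0 - j2.16e+04 Ω
Step 3 — Series combination: Z_total = R + C = 2240 - j2.16e+04 Ω = 2.171e+04∠-84.1° Ω.

Z = 2240 - j2.16e+04 Ω = 2.171e+04∠-84.1° Ω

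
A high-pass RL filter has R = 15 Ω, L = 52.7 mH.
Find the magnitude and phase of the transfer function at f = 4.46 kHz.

Step 1 — Angular frequency: ω = 2π·4460 = 2.802e+04 rad/s.
Step 2 — Transfer function: H(jω) = jωL/(R + jωL).
Step 3 — Numerator jωL = j·1477; denominator R + jωL = 15 + j1477.
Step 4 — H = 0.9999 + j0.01016.
Step 5 — Magnitude: |H| = 0.9999 (-0.0 dB); phase: φ = 0.6°.

|H| = 0.9999 (-0.0 dB), φ = 0.6°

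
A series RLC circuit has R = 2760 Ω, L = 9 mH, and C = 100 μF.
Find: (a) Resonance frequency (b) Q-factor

Step 1 — Resonance condition Im(Z)=0 gives ω₀ = 1/√(LC).
Step 2 — ω₀ = 1/√(0.009·0.0001) = 1054 rad/s.
Step 3 — f₀ = ω₀/(2π) = 167.8 Hz.
Step 4 — Series Q: Q = ω₀L/R = 1054·0.009/2760 = 0.003437.

(a) f₀ = 167.8 Hz  (b) Q = 0.003437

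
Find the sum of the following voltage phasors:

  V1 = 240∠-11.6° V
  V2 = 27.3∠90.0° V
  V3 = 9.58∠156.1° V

Step 1 — Convert each phasor to rectangular form:
  V1 = 240·(cos(-11.6°) + j·sin(-11.6°)) = 235.1 - j48.26 V
  V2 = 27.3·(cos(90.0°) + j·sin(90.0°)) = 0 + j27.3 V
  V3 = 9.58·(cos(156.1°) + j·sin(156.1°)) = -8.759 + j3.881 V
Step 2 — Sum components: V_total = 226.3 - j17.08 V.
Step 3 — Convert to polar: |V_total| = 227 V, ∠V_total = -4.3°.

V_total = 227∠-4.3° V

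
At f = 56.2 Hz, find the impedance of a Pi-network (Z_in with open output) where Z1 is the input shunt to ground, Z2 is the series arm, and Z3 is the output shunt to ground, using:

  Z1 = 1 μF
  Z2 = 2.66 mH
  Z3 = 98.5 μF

Step 1 — Angular frequency: ω = 2π·f = 2π·56.2 = 353.1 rad/s.
Step 2 — Component impedances:
  Z1: Z = 1/(jωC) = -j/(ω·C) = 0 - j2832 Ω
  Z2: Z = jωL = j·353.1·0.00266 = 0 + j0.9393 Ω
  Z3: Z = 1/(jωC) = -j/(ω·C) = 0 - j28.75 Ω
Step 3 — With open output, the series arm Z2 and the output shunt Z3 appear in series to ground: Z2 + Z3 = 0 - j27.81 Ω.
Step 4 — Parallel with input shunt Z1: Z_in = Z1 || (Z2 + Z3) = 0 - j27.54 Ω = 27.54∠-90.0° Ω.

Z = 0 - j27.54 Ω = 27.54∠-90.0° Ω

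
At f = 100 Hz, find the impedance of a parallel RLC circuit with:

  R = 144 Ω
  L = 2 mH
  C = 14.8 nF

Step 1 — Angular frequency: ω = 2π·f = 2π·100 = 628.3 rad/s.
Step 2 — Component impedances:
  R: Z = R = 144 Ω
  L: Z = jωL = j·628.3·0.002 = 0 + j1.257 Ω
  C: Z = 1/(jωC) = -j/(ω·C) = 0 - j1.075e+05 Ω
Step 3 — Parallel combination: 1/Z_total = 1/R + 1/L + 1/C; Z_total = 0.01097 + j1.257 Ω = 1.257∠89.5° Ω.

Z = 0.01097 + j1.257 Ω = 1.257∠89.5° Ω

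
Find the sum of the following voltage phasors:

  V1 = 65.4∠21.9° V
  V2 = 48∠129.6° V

Step 1 — Convert each phasor to rectangular form:
  V1 = 65.4·(cos(21.9°) + j·sin(21.9°)) = 60.68 + j24.39 V
  V2 = 48·(cos(129.6°) + j·sin(129.6°)) = -30.6 + j36.98 V
Step 2 — Sum components: V_total = 30.08 + j61.38 V.
Step 3 — Convert to polar: |V_total| = 68.35 V, ∠V_total = 63.9°.

V_total = 68.35∠63.9° V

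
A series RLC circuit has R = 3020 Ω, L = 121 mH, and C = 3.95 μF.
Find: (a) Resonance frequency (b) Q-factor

Step 1 — Resonance condition Im(Z)=0 gives ω₀ = 1/√(LC).
Step 2 — ω₀ = 1/√(0.121·3.95e-06) = 1446 rad/s.
Step 3 — f₀ = ω₀/(2π) = 230.2 Hz.
Step 4 — Series Q: Q = ω₀L/R = 1446·0.121/3020 = 0.05795.

(a) f₀ = 230.2 Hz  (b) Q = 0.05795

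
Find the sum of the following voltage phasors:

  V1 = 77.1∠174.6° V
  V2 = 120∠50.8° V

Step 1 — Convert each phasor to rectangular form:
  V1 = 77.1·(cos(174.6°) + j·sin(174.6°)) = -76.76 + j7.256 V
  V2 = 120·(cos(50.8°) + j·sin(50.8°)) = 75.84 + j92.99 V
Step 2 — Sum components: V_total = -0.9143 + j100.2 V.
Step 3 — Convert to polar: |V_total| = 100.3 V, ∠V_total = 90.5°.

V_total = 100.3∠90.5° V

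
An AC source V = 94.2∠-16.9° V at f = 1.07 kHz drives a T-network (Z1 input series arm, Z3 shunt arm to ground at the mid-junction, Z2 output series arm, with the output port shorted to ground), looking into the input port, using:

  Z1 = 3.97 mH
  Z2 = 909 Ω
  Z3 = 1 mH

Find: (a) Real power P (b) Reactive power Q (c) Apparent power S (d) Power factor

Step 1 — Angular frequency: ω = 2π·f = 2π·1070 = 6723 rad/s.
Step 2 — Component impedances:
  Z1: Z = jωL = j·6723·0.00397 = 0 + j26.69 Ω
  Z2: Z = R = 909 Ω
  Z3: Z = jωL = j·6723·0.001 = 0 + j6.723 Ω
Step 3 — With the output port shorted to ground, the output series arm Z2 runs from the junction to ground; the shunt arm Z3 also runs from the junction to ground. They appear in parallel: Z3 || Z2 = 0.04972 + j6.723 Ω.
Step 4 — Series with input arm Z1: Z_in = Z1 + (Z3 || Z2) = 0.04972 + j33.41 Ω = 33.41∠89.9° Ω.
Step 5 — Source phasor: V = 94.2∠-16.9° V = 90.13 - j27.38 V.
Step 6 — Current: I = V / Z = -0.8156 - j2.699 A = 2.819∠-106.8° A.
Step 7 — Complex power: S = V·I* = 0.3952 + j265.6 VA.
Step 8 — Real power: P = Re(S) = 0.3952 W.
Step 9 — Reactive power: Q = Im(S) = 265.6 VAR.
Step 10 — Apparent power: |S| = 265.6 VA.
Step 11 — Power factor: PF = P/|S| = 0.001488 (lagging).

(a) P = 0.3952 W  (b) Q = 265.6 VAR  (c) S = 265.6 VA  (d) PF = 0.001488 (lagging)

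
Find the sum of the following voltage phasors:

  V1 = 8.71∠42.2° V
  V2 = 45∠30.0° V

Step 1 — Convert each phasor to rectangular form:
  V1 = 8.71·(cos(42.2°) + j·sin(42.2°)) = 6.452 + j5.851 V
  V2 = 45·(cos(30.0°) + j·sin(30.0°)) = 38.97 + j22.5 V
Step 2 — Sum components: V_total = 45.42 + j28.35 V.
Step 3 — Convert to polar: |V_total| = 53.54 V, ∠V_total = 32.0°.

V_total = 53.54∠32.0° V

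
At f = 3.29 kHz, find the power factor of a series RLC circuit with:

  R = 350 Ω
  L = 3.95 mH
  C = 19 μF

Step 1 — Angular frequency: ω = 2π·f = 2π·3290 = 2.067e+04 rad/s.
Step 2 — Component impedances:
  R: Z = R = 350 Ω
  L: Z = jωL = j·2.067e+04·0.00395 = 0 + j81.65 Ω
  C: Z = 1/(jωC) = -j/(ω·C) = 0 - j2.546 Ω
Step 3 — Series combination: Z_total = R + L + C = 350 + j79.11 Ω = 358.8∠12.7° Ω.
Step 4 — Power factor: PF = cos(φ) = Re(Z)/|Z| = 350/358.83 = 0.9754.
Step 5 — Type: Im(Z) = 79.11 ⇒ lagging (phase φ = 12.7°).

PF = 0.9754 (lagging, φ = 12.7°)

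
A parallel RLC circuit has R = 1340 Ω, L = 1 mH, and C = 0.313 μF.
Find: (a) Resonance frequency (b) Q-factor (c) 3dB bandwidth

Step 1 — Resonance: ω₀ = 1/√(LC) = 1/√(0.001·3.13e-07) = 5.652e+04 rad/s.
Step 2 — f₀ = ω₀/(2π) = 8996 Hz.
Step 3 — Parallel Q: Q = R/(ω₀L) = 1340/(5.652e+04·0.001) = 23.71.
Step 4 — Bandwidth: Δω = ω₀/Q = 2384 rad/s; BW = Δω/(2π) = 379.5 Hz.

(a) f₀ = 8996 Hz  (b) Q = 23.71  (c) BW = 379.5 Hz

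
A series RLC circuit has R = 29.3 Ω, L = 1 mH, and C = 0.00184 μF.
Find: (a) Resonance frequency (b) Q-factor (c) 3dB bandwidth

Step 1 — Resonance: ω₀ = 1/√(LC) = 1/√(0.001·1.84e-09) = 7.372e+05 rad/s.
Step 2 — f₀ = ω₀/(2π) = 1.173e+05 Hz.
Step 3 — Series Q: Q = ω₀L/R = 7.372e+05·0.001/29.3 = 25.16.
Step 4 — Bandwidth: Δω = ω₀/Q = 2.93e+04 rad/s; BW = Δω/(2π) = 4663 Hz.

(a) f₀ = 1.173e+05 Hz  (b) Q = 25.16  (c) BW = 4663 Hz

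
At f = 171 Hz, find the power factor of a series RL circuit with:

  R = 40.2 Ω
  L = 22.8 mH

Step 1 — Angular frequency: ω = 2π·f = 2π·171 = 1074 rad/s.
Step 2 — Component impedances:
  R: Z = R = 40.2 Ω
  L: Z = jωL = j·1074·0.0228 = 0 + j24.5 Ω
Step 3 — Series combination: Z_total = R + L = 40.2 + j24.5 Ω = 47.08∠31.4° Ω.
Step 4 — Power factor: PF = cos(φ) = Re(Z)/|Z| = 40.2/47.08 = 0.8539.
Step 5 — Type: Im(Z) = 24.5 ⇒ lagging (phase φ = 31.4°).

PF = 0.8539 (lagging, φ = 31.4°)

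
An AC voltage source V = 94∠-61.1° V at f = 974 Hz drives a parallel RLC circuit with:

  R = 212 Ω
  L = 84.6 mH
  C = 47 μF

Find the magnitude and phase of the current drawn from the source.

Step 1 — Angular frequency: ω = 2π·f = 2π·974 = 6120 rad/s.
Step 2 — Component impedances:
  R: Z = R = 212 Ω
  L: Z = jωL = j·6120·0.0846 = 0 + j517.7 Ω
  C: Z = 1/(jωC) = -j/(ω·C) = 0 - j3.477 Ω
Step 3 — Parallel combination: 1/Z_total = 1/R + 1/L + 1/C; Z_total = 0.05777 - j3.499 Ω = 3.5∠-89.1° Ω.
Step 4 — Source phasor: V = 94∠-61.1° V = 45.43 - j82.29 V.
Step 5 — Ohm's law: I = V / Z_total = (45.43 - j82.29) / (0.05777 - j3.499) = 23.73 + j12.59 A.
Step 6 — Convert to polar: |I| = 26.86 A, ∠I = 28.0°.

I = 26.86∠28.0° A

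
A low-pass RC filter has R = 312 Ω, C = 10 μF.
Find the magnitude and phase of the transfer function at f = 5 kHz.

Step 1 — Angular frequency: ω = 2π·5000 = 3.142e+04 rad/s.
Step 2 — Transfer function: H(jω) = 1/(1 + jωRC).
Step 3 — Denominator: 1 + jωRC = 1 + j·3.142e+04·312·1e-05 = 1 + j98.02.
Step 4 — H = 0.0001041 - j0.0102.
Step 5 — Magnitude: |H| = 0.0102 (-39.8 dB); phase: φ = -89.4°.

|H| = 0.0102 (-39.8 dB), φ = -89.4°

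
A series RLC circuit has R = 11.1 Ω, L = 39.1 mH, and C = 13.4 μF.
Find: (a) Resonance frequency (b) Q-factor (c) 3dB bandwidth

Step 1 — Resonance: ω₀ = 1/√(LC) = 1/√(0.0391·1.34e-05) = 1382 rad/s.
Step 2 — f₀ = ω₀/(2π) = 219.9 Hz.
Step 3 — Series Q: Q = ω₀L/R = 1382·0.0391/11.1 = 4.866.
Step 4 — Bandwidth: Δω = ω₀/Q = 283.9 rad/s; BW = Δω/(2π) = 45.18 Hz.

(a) f₀ = 219.9 Hz  (b) Q = 4.866  (c) BW = 45.18 Hz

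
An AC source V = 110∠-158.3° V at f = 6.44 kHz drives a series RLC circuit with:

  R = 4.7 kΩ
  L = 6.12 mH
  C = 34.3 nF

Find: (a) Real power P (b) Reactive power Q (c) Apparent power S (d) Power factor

Step 1 — Angular frequency: ω = 2π·f = 2π·6440 = 4.046e+04 rad/s.
Step 2 — Component impedances:
  R: Z = R = 4700 Ω
  L: Z = jωL = j·4.046e+04·0.00612 = 0 + j247.6 Ω
  C: Z = 1/(jωC) = -j/(ω·C) = 0 - j720.5 Ω
Step 3 — Series combination: Z_total = R + L + C = 4700 - j472.9 Ω = 4724∠-5.7° Ω.
Step 4 — Source phasor: V = 110∠-158.3° V = -102.2 - j40.67 V.
Step 5 — Current: I = V / Z = -0.02067 - j0.01073 A = 0.02329∠-152.6° A.
Step 6 — Complex power: S = V·I* = 2.549 - j0.2564 VA.
Step 7 — Real power: P = Re(S) = 2.549 W.
Step 8 — Reactive power: Q = Im(S) = -0.2564 VAR.
Step 9 — Apparent power: |S| = 2.562 VA.
Step 10 — Power factor: PF = P/|S| = 0.995 (leading).

(a) P = 2.549 W  (b) Q = -0.2564 VAR  (c) S = 2.562 VA  (d) PF = 0.995 (leading)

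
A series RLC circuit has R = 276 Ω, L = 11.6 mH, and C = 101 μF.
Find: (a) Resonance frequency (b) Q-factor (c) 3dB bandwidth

Step 1 — Resonance condition Im(Z)=0 gives ω₀ = 1/√(LC).
Step 2 — ω₀ = 1/√(0.0116·0.000101) = 923.9 rad/s.
Step 3 — f₀ = ω₀/(2π) = 147 Hz.
Step 4 — Series Q: Q = ω₀L/R = 923.9·0.0116/276 = 0.03883.
Step 5 — 3dB bandwidth: Δω = ω₀/Q = 2.379e+04 rad/s; BW = Δω/(2π) = 3787 Hz.

(a) f₀ = 147 Hz  (b) Q = 0.03883  (c) BW = 3787 Hz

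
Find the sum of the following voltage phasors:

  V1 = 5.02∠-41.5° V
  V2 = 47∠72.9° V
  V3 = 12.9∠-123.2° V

Step 1 — Convert each phasor to rectangular form:
  V1 = 5.02·(cos(-41.5°) + j·sin(-41.5°)) = 3.76 - j3.326 V
  V2 = 47·(cos(72.9°) + j·sin(72.9°)) = 13.82 + j44.92 V
  V3 = 12.9·(cos(-123.2°) + j·sin(-123.2°)) = -7.064 - j10.79 V
Step 2 — Sum components: V_total = 10.52 + j30.8 V.
Step 3 — Convert to polar: |V_total| = 32.55 V, ∠V_total = 71.1°.

V_total = 32.55∠71.1° V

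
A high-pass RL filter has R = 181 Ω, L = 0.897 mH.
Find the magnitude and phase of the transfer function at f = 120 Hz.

Step 1 — Angular frequency: ω = 2π·120 = 754 rad/s.
Step 2 — Transfer function: H(jω) = jωL/(R + jωL).
Step 3 — Numerator jωL = j·0.6763; denominator R + jωL = 181 + j0.6763.
Step 4 — H = 1.396e-05 + j0.003737.
Step 5 — Magnitude: |H| = 0.003737 (-48.6 dB); phase: φ = 89.8°.

|H| = 0.003737 (-48.6 dB), φ = 89.8°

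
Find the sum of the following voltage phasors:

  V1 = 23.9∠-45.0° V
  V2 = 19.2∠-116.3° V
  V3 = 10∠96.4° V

Step 1 — Convert each phasor to rectangular form:
  V1 = 23.9·(cos(-45.0°) + j·sin(-45.0°)) = 16.9 - j16.9 V
  V2 = 19.2·(cos(-116.3°) + j·sin(-116.3°)) = -8.507 - j17.21 V
  V3 = 10·(cos(96.4°) + j·sin(96.4°)) = -1.115 + j9.938 V
Step 2 — Sum components: V_total = 7.278 - j24.17 V.
Step 3 — Convert to polar: |V_total| = 25.25 V, ∠V_total = -73.2°.

V_total = 25.25∠-73.2° V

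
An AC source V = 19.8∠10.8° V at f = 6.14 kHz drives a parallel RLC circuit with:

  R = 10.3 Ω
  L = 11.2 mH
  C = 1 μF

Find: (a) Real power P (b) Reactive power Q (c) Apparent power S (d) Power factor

Step 1 — Angular frequency: ω = 2π·f = 2π·6140 = 3.858e+04 rad/s.
Step 2 — Component impedances:
  R: Z = R = 10.3 Ω
  L: Z = jωL = j·3.858e+04·0.0112 = 0 + j432.1 Ω
  C: Z = 1/(jωC) = -j/(ω·C) = 0 - j25.92 Ω
Step 3 — Parallel combination: 1/Z_total = 1/R + 1/L + 1/C; Z_total = 9.039 - j3.376 Ω = 9.649∠-20.5° Ω.
Step 4 — Source phasor: V = 19.8∠10.8° V = 19.45 + j3.71 V.
Step 5 — Current: I = V / Z = 1.754 + j1.066 A = 2.052∠31.3° A.
Step 6 — Complex power: S = V·I* = 38.06 - j14.22 VA.
Step 7 — Real power: P = Re(S) = 38.06 W.
Step 8 — Reactive power: Q = Im(S) = -14.22 VAR.
Step 9 — Apparent power: |S| = 40.63 VA.
Step 10 — Power factor: PF = P/|S| = 0.9368 (leading).

(a) P = 38.06 W  (b) Q = -14.22 VAR  (c) S = 40.63 VA  (d) PF = 0.9368 (leading)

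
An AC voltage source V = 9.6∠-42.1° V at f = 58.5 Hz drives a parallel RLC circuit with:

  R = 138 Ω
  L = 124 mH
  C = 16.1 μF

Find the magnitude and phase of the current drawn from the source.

Step 1 — Angular frequency: ω = 2π·f = 2π·58.5 = 367.6 rad/s.
Step 2 — Component impedances:
  R: Z = R = 138 Ω
  L: Z = jωL = j·367.6·0.124 = 0 + j45.58 Ω
  C: Z = 1/(jωC) = -j/(ω·C) = 0 - j169 Ω
Step 3 — Parallel combination: 1/Z_total = 1/R + 1/L + 1/C; Z_total = 23.43 + j51.81 Ω = 56.87∠65.7° Ω.
Step 4 — Source phasor: V = 9.6∠-42.1° V = 7.123 - j6.436 V.
Step 5 — Ohm's law: I = V / Z_total = (7.123 - j6.436) / (23.43 + j51.81) = -0.05151 - j0.1608 A.
Step 6 — Convert to polar: |I| = 0.1688 A, ∠I = -107.8°.

I = 0.1688∠-107.8° A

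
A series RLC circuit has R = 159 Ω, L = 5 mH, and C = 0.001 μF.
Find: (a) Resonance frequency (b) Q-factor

Step 1 — Resonance condition Im(Z)=0 gives ω₀ = 1/√(LC).
Step 2 — ω₀ = 1/√(0.005·1e-09) = 4.472e+05 rad/s.
Step 3 — f₀ = ω₀/(2π) = 7.118e+04 Hz.
Step 4 — Series Q: Q = ω₀L/R = 4.472e+05·0.005/159 = 14.06.

(a) f₀ = 7.118e+04 Hz  (b) Q = 14.06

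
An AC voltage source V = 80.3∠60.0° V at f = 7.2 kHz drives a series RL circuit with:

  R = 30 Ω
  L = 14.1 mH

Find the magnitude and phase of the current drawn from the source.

Step 1 — Angular frequency: ω = 2π·f = 2π·7200 = 4.524e+04 rad/s.
Step 2 — Component impedances:
  R: Z = R = 30 Ω
  L: Z = jωL = j·4.524e+04·0.0141 = 0 + j637.9 Ω
Step 3 — Series combination: Z_total = R + L = 30 + j637.9 Ω = 638.6∠87.3° Ω.
Step 4 — Source phasor: V = 80.3∠60.0° V = 40.15 + j69.54 V.
Step 5 — Ohm's law: I = V / Z_total = (40.15 + j69.54) / (30 + j637.9) = 0.1117 - j0.05769 A.
Step 6 — Convert to polar: |I| = 0.1257 A, ∠I = -27.3°.

I = 0.1257∠-27.3° A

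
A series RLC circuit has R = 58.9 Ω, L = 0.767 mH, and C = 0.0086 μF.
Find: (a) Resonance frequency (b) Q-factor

Step 1 — Resonance condition Im(Z)=0 gives ω₀ = 1/√(LC).
Step 2 — ω₀ = 1/√(0.000767·8.6e-09) = 3.894e+05 rad/s.
Step 3 — f₀ = ω₀/(2π) = 6.197e+04 Hz.
Step 4 — Series Q: Q = ω₀L/R = 3.894e+05·0.000767/58.9 = 5.07.

(a) f₀ = 6.197e+04 Hz  (b) Q = 5.07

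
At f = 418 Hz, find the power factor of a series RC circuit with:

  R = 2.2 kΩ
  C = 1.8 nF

Step 1 — Angular frequency: ω = 2π·f = 2π·418 = 2626 rad/s.
Step 2 — Component impedances:
  R: Z = R = 2200 Ω
  C: Z = 1/(jωC) = -j/(ω·C) = 0 - j2.115e+05 Ω
Step 3 — Series combination: Z_total = R + C = 2200 - j2.115e+05 Ω = 2.115e+05∠-89.4° Ω.
Step 4 — Power factor: PF = cos(φ) = Re(Z)/|Z| = 2200/2.115e+05 = 0.0104.
Step 5 — Type: Im(Z) = -2.115e+05 ⇒ leading (phase φ = -89.4°).

PF = 0.0104 (leading, φ = -89.4°)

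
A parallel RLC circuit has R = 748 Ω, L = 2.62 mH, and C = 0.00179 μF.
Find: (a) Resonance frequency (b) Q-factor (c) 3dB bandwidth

Step 1 — Resonance: ω₀ = 1/√(LC) = 1/√(0.00262·1.79e-09) = 4.618e+05 rad/s.
Step 2 — f₀ = ω₀/(2π) = 7.349e+04 Hz.
Step 3 — Parallel Q: Q = R/(ω₀L) = 748/(4.618e+05·0.00262) = 0.6183.
Step 4 — Bandwidth: Δω = ω₀/Q = 7.469e+05 rad/s; BW = Δω/(2π) = 1.189e+05 Hz.

(a) f₀ = 7.349e+04 Hz  (b) Q = 0.6183  (c) BW = 1.189e+05 Hz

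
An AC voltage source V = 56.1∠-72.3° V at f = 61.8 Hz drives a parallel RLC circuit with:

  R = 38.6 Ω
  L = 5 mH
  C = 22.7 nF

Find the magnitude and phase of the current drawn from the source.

Step 1 — Angular frequency: ω = 2π·f = 2π·61.8 = 388.3 rad/s.
Step 2 — Component impedances:
  R: Z = R = 38.6 Ω
  L: Z = jωL = j·388.3·0.005 = 0 + j1.942 Ω
  C: Z = 1/(jωC) = -j/(ω·C) = 0 - j1.135e+05 Ω
Step 3 — Parallel combination: 1/Z_total = 1/R + 1/L + 1/C; Z_total = 0.09741 + j1.937 Ω = 1.939∠87.1° Ω.
Step 4 — Source phasor: V = 56.1∠-72.3° V = 17.06 - j53.44 V.
Step 5 — Ohm's law: I = V / Z_total = (17.06 - j53.44) / (0.09741 + j1.937) = -27.08 - j10.17 A.
Step 6 — Convert to polar: |I| = 28.93 A, ∠I = -159.4°.

I = 28.93∠-159.4° A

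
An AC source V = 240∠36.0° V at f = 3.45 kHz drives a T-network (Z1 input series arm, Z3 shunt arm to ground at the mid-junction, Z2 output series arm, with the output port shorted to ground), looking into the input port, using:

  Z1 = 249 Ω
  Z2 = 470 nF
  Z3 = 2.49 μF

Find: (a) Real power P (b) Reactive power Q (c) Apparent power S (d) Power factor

Step 1 — Angular frequency: ω = 2π·f = 2π·3450 = 2.168e+04 rad/s.
Step 2 — Component impedances:
  Z1: Z = R = 249 Ω
  Z2: Z = 1/(jωC) = -j/(ω·C) = 0 - j98.15 Ω
  Z3: Z = 1/(jωC) = -j/(ω·C) = 0 - j18.53 Ω
Step 3 — With the output port shorted to ground, the output series arm Z2 runs from the junction to ground; the shunt arm Z3 also runs from the junction to ground. They appear in parallel: Z3 || Z2 = 0 - j15.59 Ω.
Step 4 — Series with input arm Z1: Z_in = Z1 + (Z3 || Z2) = 249 - j15.59 Ω = 249.5∠-3.6° Ω.
Step 5 — Source phasor: V = 240∠36.0° V = 194.2 + j141.1 V.
Step 6 — Current: I = V / Z = 0.7414 + j0.6129 A = 0.962∠39.6° A.
Step 7 — Complex power: S = V·I* = 230.4 - j14.42 VA.
Step 8 — Real power: P = Re(S) = 230.4 W.
Step 9 — Reactive power: Q = Im(S) = -14.42 VAR.
Step 10 — Apparent power: |S| = 230.9 VA.
Step 11 — Power factor: PF = P/|S| = 0.998 (leading).

(a) P = 230.4 W  (b) Q = -14.42 VAR  (c) S = 230.9 VA  (d) PF = 0.998 (leading)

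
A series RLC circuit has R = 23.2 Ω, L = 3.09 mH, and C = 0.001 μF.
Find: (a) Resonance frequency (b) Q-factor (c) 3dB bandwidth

Step 1 — Resonance condition Im(Z)=0 gives ω₀ = 1/√(LC).
Step 2 — ω₀ = 1/√(0.00309·1e-09) = 5.689e+05 rad/s.
Step 3 — f₀ = ω₀/(2π) = 9.054e+04 Hz.
Step 4 — Series Q: Q = ω₀L/R = 5.689e+05·0.00309/23.2 = 75.77.
Step 5 — 3dB bandwidth: Δω = ω₀/Q = 7508 rad/s; BW = Δω/(2π) = 1195 Hz.

(a) f₀ = 9.054e+04 Hz  (b) Q = 75.77  (c) BW = 1195 Hz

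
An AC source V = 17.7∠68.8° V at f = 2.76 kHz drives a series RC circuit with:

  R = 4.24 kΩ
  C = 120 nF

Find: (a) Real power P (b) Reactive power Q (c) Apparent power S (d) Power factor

Step 1 — Angular frequency: ω = 2π·f = 2π·2760 = 1.734e+04 rad/s.
Step 2 — Component impedances:
  R: Z = R = 4240 Ω
  C: Z = 1/(jωC) = -j/(ω·C) = 0 - j480.5 Ω
Step 3 — Series combination: Z_total = R + C = 4240 - j480.5 Ω = 4267∠-6.5° Ω.
Step 4 — Source phasor: V = 17.7∠68.8° V = 6.401 + j16.5 V.
Step 5 — Current: I = V / Z = 0.001055 + j0.004012 A = 0.004148∠75.3° A.
Step 6 — Complex power: S = V·I* = 0.07295 - j0.008268 VA.
Step 7 — Real power: P = Re(S) = 0.07295 W.
Step 8 — Reactive power: Q = Im(S) = -0.008268 VAR.
Step 9 — Apparent power: |S| = 0.07342 VA.
Step 10 — Power factor: PF = P/|S| = 0.9936 (leading).

(a) P = 0.07295 W  (b) Q = -0.008268 VAR  (c) S = 0.07342 VA  (d) PF = 0.9936 (leading)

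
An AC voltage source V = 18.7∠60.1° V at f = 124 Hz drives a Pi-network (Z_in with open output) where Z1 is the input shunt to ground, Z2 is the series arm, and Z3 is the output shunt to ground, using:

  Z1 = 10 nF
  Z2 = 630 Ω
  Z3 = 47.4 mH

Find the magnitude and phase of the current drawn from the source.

Step 1 — Angular frequency: ω = 2π·f = 2π·124 = 779.1 rad/s.
Step 2 — Component impedances:
  Z1: Z = 1/(jωC) = -j/(ω·C) = 0 - j1.284e+05 Ω
  Z2: Z = R = 630 Ω
  Z3: Z = jωL = j·779.1·0.0474 = 0 + j36.93 Ω
Step 3 — With open output, the series arm Z2 and the output shunt Z3 appear in series to ground: Z2 + Z3 = 630 + j36.93 Ω.
Step 4 — Parallel with input shunt Z1: Z_in = Z1 || (Z2 + Z3) = 630.3 + j33.85 Ω = 631.3∠3.1° Ω.
Step 5 — Source phasor: V = 18.7∠60.1° V = 9.322 + j16.21 V.
Step 6 — Ohm's law: I = V / Z_total = (9.322 + j16.21) / (630.3 + j33.85) = 0.01612 + j0.02485 A.
Step 7 — Convert to polar: |I| = 0.02962 A, ∠I = 57.0°.

I = 0.02962∠57.0° A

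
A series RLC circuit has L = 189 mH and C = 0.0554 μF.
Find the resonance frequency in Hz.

Step 1 — Resonance condition Im(Z)=0 gives ω₀ = 1/√(LC).
Step 2 — ω₀ = 1/√(0.189·5.54e-08) = 9773 rad/s.
Step 3 — f₀ = ω₀/(2π) = 1555 Hz.

f₀ = 1555 Hz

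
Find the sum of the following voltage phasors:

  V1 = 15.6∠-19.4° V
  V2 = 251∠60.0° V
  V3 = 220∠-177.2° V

Step 1 — Convert each phasor to rectangular form:
  V1 = 15.6·(cos(-19.4°) + j·sin(-19.4°)) = 14.71 - j5.182 V
  V2 = 251·(cos(60.0°) + j·sin(60.0°)) = 125.5 + j217.4 V
  V3 = 220·(cos(-177.2°) + j·sin(-177.2°)) = -219.7 - j10.75 V
Step 2 — Sum components: V_total = -79.52 + j201.4 V.
Step 3 — Convert to polar: |V_total| = 216.6 V, ∠V_total = 111.5°.

V_total = 216.6∠111.5° V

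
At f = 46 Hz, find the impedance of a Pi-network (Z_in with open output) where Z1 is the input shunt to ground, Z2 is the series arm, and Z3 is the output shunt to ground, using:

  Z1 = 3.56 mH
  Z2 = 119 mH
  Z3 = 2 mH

Step 1 — Angular frequency: ω = 2π·f = 2π·46 = 289 rad/s.
Step 2 — Component impedances:
  Z1: Z = jωL = j·289·0.00356 = 0 + j1.029 Ω
  Z2: Z = jωL = j·289·0.119 = 0 + j34.39 Ω
  Z3: Z = jωL = j·289·0.002 = 0 + j0.5781 Ω
Step 3 — With open output, the series arm Z2 and the output shunt Z3 appear in series to ground: Z2 + Z3 = 0 + j34.97 Ω.
Step 4 — Parallel with input shunt Z1: Z_in = Z1 || (Z2 + Z3) = 0 + j0.9995 Ω = 0.9995∠90.0° Ω.

Z = 0 + j0.9995 Ω = 0.9995∠90.0° Ω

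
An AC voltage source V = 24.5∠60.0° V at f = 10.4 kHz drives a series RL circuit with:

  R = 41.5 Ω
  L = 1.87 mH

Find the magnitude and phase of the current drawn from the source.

Step 1 — Angular frequency: ω = 2π·f = 2π·1.04e+04 = 6.535e+04 rad/s.
Step 2 — Component impedances:
  R: Z = R = 41.5 Ω
  L: Z = jωL = j·6.535e+04·0.00187 = 0 + j122.2 Ω
Step 3 — Series combination: Z_total = R + L = 41.5 + j122.2 Ω = 129.1∠71.2° Ω.
Step 4 — Source phasor: V = 24.5∠60.0° V = 12.25 + j21.22 V.
Step 5 — Ohm's law: I = V / Z_total = (12.25 + j21.22) / (41.5 + j122.2) = 0.1862 - j0.03701 A.
Step 6 — Convert to polar: |I| = 0.1898 A, ∠I = -11.2°.

I = 0.1898∠-11.2° A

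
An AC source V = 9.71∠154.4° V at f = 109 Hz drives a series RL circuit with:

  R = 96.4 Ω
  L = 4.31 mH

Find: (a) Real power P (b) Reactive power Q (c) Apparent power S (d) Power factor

Step 1 — Angular frequency: ω = 2π·f = 2π·109 = 684.9 rad/s.
Step 2 — Component impedances:
  R: Z = R = 96.4 Ω
  L: Z = jωL = j·684.9·0.00431 = 0 + j2.952 Ω
Step 3 — Series combination: Z_total = R + L = 96.4 + j2.952 Ω = 96.45∠1.8° Ω.
Step 4 — Source phasor: V = 9.71∠154.4° V = -8.757 + j4.196 V.
Step 5 — Current: I = V / Z = -0.08942 + j0.04626 A = 0.1007∠152.6° A.
Step 6 — Complex power: S = V·I* = 0.9771 + j0.02992 VA.
Step 7 — Real power: P = Re(S) = 0.9771 W.
Step 8 — Reactive power: Q = Im(S) = 0.02992 VAR.
Step 9 — Apparent power: |S| = 0.9776 VA.
Step 10 — Power factor: PF = P/|S| = 0.9995 (lagging).

(a) P = 0.9771 W  (b) Q = 0.02992 VAR  (c) S = 0.9776 VA  (d) PF = 0.9995 (lagging)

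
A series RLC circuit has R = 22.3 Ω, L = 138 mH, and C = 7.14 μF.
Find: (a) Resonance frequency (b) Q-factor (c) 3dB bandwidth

Step 1 — Resonance condition Im(Z)=0 gives ω₀ = 1/√(LC).
Step 2 — ω₀ = 1/√(0.138·7.14e-06) = 1007 rad/s.
Step 3 — f₀ = ω₀/(2π) = 160.3 Hz.
Step 4 — Series Q: Q = ω₀L/R = 1007·0.138/22.3 = 6.234.
Step 5 — 3dB bandwidth: Δω = ω₀/Q = 161.6 rad/s; BW = Δω/(2π) = 25.72 Hz.

(a) f₀ = 160.3 Hz  (b) Q = 6.234  (c) BW = 25.72 Hz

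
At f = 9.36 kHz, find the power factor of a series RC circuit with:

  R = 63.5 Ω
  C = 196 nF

Step 1 — Angular frequency: ω = 2π·f = 2π·9360 = 5.881e+04 rad/s.
Step 2 — Component impedances:
  R: Z = R = 63.5 Ω
  C: Z = 1/(jωC) = -j/(ω·C) = 0 - j86.75 Ω
Step 3 — Series combination: Z_total = R + C = 63.5 - j86.75 Ω = 107.5∠-53.8° Ω.
Step 4 — Power factor: PF = cos(φ) = Re(Z)/|Z| = 63.5/107.51 = 0.5906.
Step 5 — Type: Im(Z) = -86.75 ⇒ leading (phase φ = -53.8°).

PF = 0.5906 (leading, φ = -53.8°)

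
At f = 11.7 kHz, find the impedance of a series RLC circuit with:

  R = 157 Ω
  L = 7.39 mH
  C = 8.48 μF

Step 1 — Angular frequency: ω = 2π·f = 2π·1.17e+04 = 7.351e+04 rad/s.
Step 2 — Component impedances:
  R: Z = R = 157 Ω
  L: Z = jωL = j·7.351e+04·0.00739 = 0 + j543.3 Ω
  C: Z = 1/(jωC) = -j/(ω·C) = 0 - j1.604 Ω
Step 3 — Series combination: Z_total = R + L + C = 157 + j541.7 Ω = 564∠73.8° Ω.

Z = 157 + j541.7 Ω = 564∠73.8° Ω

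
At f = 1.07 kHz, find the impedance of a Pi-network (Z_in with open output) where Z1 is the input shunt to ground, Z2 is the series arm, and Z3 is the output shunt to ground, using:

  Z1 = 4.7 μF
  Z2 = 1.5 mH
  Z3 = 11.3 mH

Step 1 — Angular frequency: ω = 2π·f = 2π·1070 = 6723 rad/s.
Step 2 — Component impedances:
  Z1: Z = 1/(jωC) = -j/(ω·C) = 0 - j31.65 Ω
  Z2: Z = jωL = j·6723·0.0015 = 0 + j10.08 Ω
  Z3: Z = jωL = j·6723·0.0113 = 0 + j75.97 Ω
Step 3 — With open output, the series arm Z2 and the output shunt Z3 appear in series to ground: Z2 + Z3 = 0 + j86.05 Ω.
Step 4 — Parallel with input shunt Z1: Z_in = Z1 || (Z2 + Z3) = 0 - j50.06 Ω = 50.06∠-90.0° Ω.

Z = 0 - j50.06 Ω = 50.06∠-90.0° Ω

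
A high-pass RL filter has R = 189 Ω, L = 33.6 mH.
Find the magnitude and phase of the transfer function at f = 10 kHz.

Step 1 — Angular frequency: ω = 2π·1e+04 = 6.283e+04 rad/s.
Step 2 — Transfer function: H(jω) = jωL/(R + jωL).
Step 3 — Numerator jωL = j·2111; denominator R + jωL = 189 + j2111.
Step 4 — H = 0.992 + j0.08881.
Step 5 — Magnitude: |H| = 0.996 (-0.0 dB); phase: φ = 5.1°.

|H| = 0.996 (-0.0 dB), φ = 5.1°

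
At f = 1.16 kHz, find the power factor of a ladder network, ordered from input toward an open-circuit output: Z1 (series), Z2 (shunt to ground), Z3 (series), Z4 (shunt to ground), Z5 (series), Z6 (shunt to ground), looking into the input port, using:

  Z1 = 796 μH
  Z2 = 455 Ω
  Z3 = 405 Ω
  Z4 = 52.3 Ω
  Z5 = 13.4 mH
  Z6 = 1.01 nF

Step 1 — Angular frequency: ω = 2π·f = 2π·1160 = 7288 rad/s.
Step 2 — Component impedances:
  Z1: Z = jωL = j·7288·0.000796 = 0 + j5.802 Ω
  Z2: Z = R = 455 Ω
  Z3: Z = R = 405 Ω
  Z4: Z = R = 52.3 Ω
  Z5: Z = jωL = j·7288·0.0134 = 0 + j97.67 Ω
  Z6: Z = 1/(jωC) = -j/(ω·C) = 0 - j1.358e+05 Ω
Step 3 — Ladder network (open output): work backward from the far end, alternating series and parallel combinations. Z_in = 228.1 + j5.797 Ω = 228.1∠1.5° Ω.
Step 4 — Power factor: PF = cos(φ) = Re(Z)/|Z| = 228.074/228.147 = 0.9997.
Step 5 — Type: Im(Z) = 5.797 ⇒ lagging (phase φ = 1.5°).

PF = 0.9997 (lagging, φ = 1.5°)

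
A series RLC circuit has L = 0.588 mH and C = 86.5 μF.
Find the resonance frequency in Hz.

Step 1 — Resonance condition Im(Z)=0 gives ω₀ = 1/√(LC).
Step 2 — ω₀ = 1/√(0.000588·8.65e-05) = 4434 rad/s.
Step 3 — f₀ = ω₀/(2π) = 705.7 Hz.

f₀ = 705.7 Hz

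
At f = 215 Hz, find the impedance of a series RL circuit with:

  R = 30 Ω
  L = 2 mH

Step 1 — Angular frequency: ω = 2π·f = 2π·215 = 1351 rad/s.
Step 2 — Component impedances:
  R: Z = R = 30 Ω
  L: Z = jωL = j·1351·0.002 = 0 + j2.702 Ω
Step 3 — Series combination: Z_total = R + L = 30 + j2.702 Ω = 30.12∠5.1° Ω.

Z = 30 + j2.702 Ω = 30.12∠5.1° Ω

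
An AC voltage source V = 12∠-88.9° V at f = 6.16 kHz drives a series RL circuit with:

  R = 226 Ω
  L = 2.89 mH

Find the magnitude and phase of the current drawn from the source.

Step 1 — Angular frequency: ω = 2π·f = 2π·6160 = 3.87e+04 rad/s.
Step 2 — Component impedances:
  R: Z = R = 226 Ω
  L: Z = jωL = j·3.87e+04·0.00289 = 0 + j111.9 Ω
Step 3 — Series combination: Z_total = R + L = 226 + j111.9 Ω = 252.2∠26.3° Ω.
Step 4 — Source phasor: V = 12∠-88.9° V = 0.2304 - j12 V.
Step 5 — Ohm's law: I = V / Z_total = (0.2304 - j12) / (226 + j111.9) = -0.02029 - j0.04305 A.
Step 6 — Convert to polar: |I| = 0.04759 A, ∠I = -115.2°.

I = 0.04759∠-115.2° A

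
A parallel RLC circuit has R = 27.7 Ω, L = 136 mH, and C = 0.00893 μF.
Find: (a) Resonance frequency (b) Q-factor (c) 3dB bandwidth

Step 1 — Resonance: ω₀ = 1/√(LC) = 1/√(0.136·8.93e-09) = 2.869e+04 rad/s.
Step 2 — f₀ = ω₀/(2π) = 4567 Hz.
Step 3 — Parallel Q: Q = R/(ω₀L) = 27.7/(2.869e+04·0.136) = 0.007098.
Step 4 — Bandwidth: Δω = ω₀/Q = 4.043e+06 rad/s; BW = Δω/(2π) = 6.434e+05 Hz.

(a) f₀ = 4567 Hz  (b) Q = 0.007098  (c) BW = 6.434e+05 Hz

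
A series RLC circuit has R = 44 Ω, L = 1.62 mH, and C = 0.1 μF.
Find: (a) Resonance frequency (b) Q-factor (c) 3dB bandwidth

Step 1 — Resonance: ω₀ = 1/√(LC) = 1/√(0.00162·1e-07) = 7.857e+04 rad/s.
Step 2 — f₀ = ω₀/(2π) = 1.25e+04 Hz.
Step 3 — Series Q: Q = ω₀L/R = 7.857e+04·0.00162/44 = 2.893.
Step 4 — Bandwidth: Δω = ω₀/Q = 2.716e+04 rad/s; BW = Δω/(2π) = 4323 Hz.

(a) f₀ = 1.25e+04 Hz  (b) Q = 2.893  (c) BW = 4323 Hz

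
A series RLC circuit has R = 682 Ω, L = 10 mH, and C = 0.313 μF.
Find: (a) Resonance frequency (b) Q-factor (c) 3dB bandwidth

Step 1 — Resonance: ω₀ = 1/√(LC) = 1/√(0.01·3.13e-07) = 1.787e+04 rad/s.
Step 2 — f₀ = ω₀/(2π) = 2845 Hz.
Step 3 — Series Q: Q = ω₀L/R = 1.787e+04·0.01/682 = 0.2621.
Step 4 — Bandwidth: Δω = ω₀/Q = 6.82e+04 rad/s; BW = Δω/(2π) = 1.085e+04 Hz.

(a) f₀ = 2845 Hz  (b) Q = 0.2621  (c) BW = 1.085e+04 Hz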